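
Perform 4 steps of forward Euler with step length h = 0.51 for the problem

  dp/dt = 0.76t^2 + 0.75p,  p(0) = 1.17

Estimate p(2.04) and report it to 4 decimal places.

Euler: p_{n+1} = p_n + h·f(t_n, p_n).
t=0.000000, p=1.170000: f=0.877500 → p ← 1.170000 + 0.51·0.877500 = 1.617525
t=0.510000, p=1.617525: f=1.410820 → p ← 1.617525 + 0.51·1.410820 = 2.337043
t=1.020000, p=2.337043: f=2.543486 → p ← 2.337043 + 0.51·2.543486 = 3.634221
t=1.530000, p=3.634221: f=4.504750 → p ← 3.634221 + 0.51·4.504750 = 5.931643
p(2.04) ≈ 5.9316

5.9316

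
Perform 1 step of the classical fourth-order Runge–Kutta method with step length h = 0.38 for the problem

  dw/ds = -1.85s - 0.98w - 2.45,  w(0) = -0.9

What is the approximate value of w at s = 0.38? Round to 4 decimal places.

-1.5159

RK4: k1 = f(s_n, w_n); k2 = f(s_n + h/2, w_n + (h/2)·k1); k3 = f(s_n + h/2, w_n + (h/2)·k2); k4 = f(s_n + h, w_n + h·k3); w_{n+1} = w_n + (h/6)·(k1 + 2k2 + 2k3 + k4).
s=0.000000, w=-0.900000:
  k1 = f(0.000000, -0.900000) = -1.568000
  k2 = f(0.190000, -1.197920) = -1.627538
  k3 = f(0.190000, -1.209232) = -1.616452
  k4 = f(0.380000, -1.514252) = -1.669033
  w ← -0.900000 + (0.38/6)·(k1 + 2k2 + 2k3 + k4) = -1.515918
w(0.38) ≈ -1.5159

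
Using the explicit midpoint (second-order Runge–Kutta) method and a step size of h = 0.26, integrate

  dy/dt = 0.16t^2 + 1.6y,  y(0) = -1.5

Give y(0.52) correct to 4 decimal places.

Midpoint: k1 = f(t_n, y_n); k2 = f(t_n + h/2, y_n + (h/2)·k1); y_{n+1} = y_n + h·k2.
t=0.000000, y=-1.500000:
  k1 = f(0.000000, -1.500000) = -2.400000
  k2 = f(0.130000, -1.812000) = -2.896496
  y ← -1.500000 + 0.26·(-2.896496) = -2.253089
t=0.260000, y=-2.253089:
  k1 = f(0.260000, -2.253089) = -3.594126
  k2 = f(0.390000, -2.720325) = -4.328185
  y ← -2.253089 + 0.26·(-4.328185) = -3.378417
y(0.52) ≈ -3.3784

-3.3784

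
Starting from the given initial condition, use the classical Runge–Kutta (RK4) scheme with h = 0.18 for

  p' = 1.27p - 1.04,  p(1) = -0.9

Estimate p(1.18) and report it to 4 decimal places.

-1.3415

RK4: k1 = f(x_n, p_n); k2 = f(x_n + h/2, p_n + (h/2)·k1); k3 = f(x_n + h/2, p_n + (h/2)·k2); k4 = f(x_n + h, p_n + h·k3); p_{n+1} = p_n + (h/6)·(k1 + 2k2 + 2k3 + k4).
x=1.000000, p=-0.900000:
  k1 = f(1.000000, -0.900000) = -2.183000
  k2 = f(1.090000, -1.096470) = -2.432517
  k3 = f(1.090000, -1.118927) = -2.461037
  k4 = f(1.180000, -1.342987) = -2.745593
  p ← -0.900000 + (0.18/6)·(k1 + 2k2 + 2k3 + k4) = -1.341471
p(1.18) ≈ -1.3415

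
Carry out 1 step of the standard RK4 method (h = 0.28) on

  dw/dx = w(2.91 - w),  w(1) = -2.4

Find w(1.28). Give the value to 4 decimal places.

RK4: k1 = f(x_n, w_n); k2 = f(x_n + h/2, w_n + (h/2)·k1); k3 = f(x_n + h/2, w_n + (h/2)·k2); k4 = f(x_n + h, w_n + h·k3); w_{n+1} = w_n + (h/6)·(k1 + 2k2 + 2k3 + k4).
x=1.000000, w=-2.400000:
  k1 = f(1.000000, -2.400000) = -12.744000
  k2 = f(1.140000, -4.184160) = -29.683101
  k3 = f(1.140000, -6.555634) = -62.053233
  k4 = f(1.280000, -19.774905) = -448.591854
  w ← -2.400000 + (0.28/6)·(k1 + 2k2 + 2k3 + k4) = -32.491064
w(1.28) ≈ -32.4911

-32.4911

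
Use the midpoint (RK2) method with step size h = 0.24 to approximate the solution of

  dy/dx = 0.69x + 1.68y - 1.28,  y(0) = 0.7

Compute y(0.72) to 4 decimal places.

Midpoint: k1 = f(x_n, y_n); k2 = f(x_n + h/2, y_n + (h/2)·k1); y_{n+1} = y_n + h·k2.
x=0.000000, y=0.700000:
  k1 = f(0.000000, 0.700000) = -0.104000
  k2 = f(0.120000, 0.687520) = -0.042166
  y ← 0.700000 + 0.24·(-0.042166) = 0.689880
x=0.240000, y=0.689880:
  k1 = f(0.240000, 0.689880) = 0.044599
  k2 = f(0.360000, 0.695232) = 0.136390
  y ← 0.689880 + 0.24·0.136390 = 0.722614
x=0.480000, y=0.722614:
  k1 = f(0.480000, 0.722614) = 0.265191
  k2 = f(0.600000, 0.754436) = 0.401453
  y ← 0.722614 + 0.24·0.401453 = 0.818962
y(0.72) ≈ 0.8190

0.8190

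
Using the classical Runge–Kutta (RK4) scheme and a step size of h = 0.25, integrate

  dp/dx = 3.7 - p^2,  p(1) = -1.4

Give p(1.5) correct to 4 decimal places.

0.0704

RK4: k1 = f(x_n, p_n); k2 = f(x_n + h/2, p_n + (h/2)·k1); k3 = f(x_n + h/2, p_n + (h/2)·k2); k4 = f(x_n + h, p_n + h·k3); p_{n+1} = p_n + (h/6)·(k1 + 2k2 + 2k3 + k4).
x=1.000000, p=-1.400000:
  k1 = f(1.000000, -1.400000) = 1.740000
  k2 = f(1.125000, -1.182500) = 2.301694
  k3 = f(1.125000, -1.112288) = 2.462815
  k4 = f(1.250000, -0.784296) = 3.084879
  p ← -1.400000 + (0.25/6)·(k1 + 2k2 + 2k3 + k4) = -0.801921
x=1.250000, p=-0.801921:
  k1 = f(1.250000, -0.801921) = 3.056923
  k2 = f(1.375000, -0.419806) = 3.523763
  k3 = f(1.375000, -0.361451) = 3.569353
  k4 = f(1.500000, 0.090417) = 3.691825
  p ← -0.801921 + (0.25/6)·(k1 + 2k2 + 2k3 + k4) = 0.070370
p(1.5) ≈ 0.0704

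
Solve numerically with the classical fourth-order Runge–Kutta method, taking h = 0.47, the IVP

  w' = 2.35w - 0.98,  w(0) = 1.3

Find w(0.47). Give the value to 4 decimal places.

RK4: k1 = f(t_n, w_n); k2 = f(t_n + h/2, w_n + (h/2)·k1); k3 = f(t_n + h/2, w_n + (h/2)·k2); k4 = f(t_n + h, w_n + h·k3); w_{n+1} = w_n + (h/6)·(k1 + 2k2 + 2k3 + k4).
t=0.000000, w=1.300000:
  k1 = f(0.000000, 1.300000) = 2.075000
  k2 = f(0.235000, 1.787625) = 3.220919
  k3 = f(0.235000, 2.056916) = 3.853752
  k4 = f(0.470000, 3.111264) = 6.331470
  w ← 1.300000 + (0.47/6)·(k1 + 2k2 + 2k3 + k4) = 3.066872
w(0.47) ≈ 3.0669

3.0669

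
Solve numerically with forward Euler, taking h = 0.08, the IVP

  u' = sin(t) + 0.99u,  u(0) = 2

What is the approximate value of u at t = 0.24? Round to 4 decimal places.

Euler: u_{n+1} = u_n + h·f(t_n, u_n).
t=0.000000, u=2.000000: f=1.980000 → u ← 2.000000 + 0.08·1.980000 = 2.158400
t=0.080000, u=2.158400: f=2.216731 → u ← 2.158400 + 0.08·2.216731 = 2.335738
t=0.160000, u=2.335738: f=2.471699 → u ← 2.335738 + 0.08·2.471699 = 2.533474
u(0.24) ≈ 2.5335

2.5335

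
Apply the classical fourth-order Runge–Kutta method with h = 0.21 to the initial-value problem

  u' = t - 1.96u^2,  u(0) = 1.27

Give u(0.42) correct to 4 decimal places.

RK4: k1 = f(t_n, u_n); k2 = f(t_n + h/2, u_n + (h/2)·k1); k3 = f(t_n + h/2, u_n + (h/2)·k2); k4 = f(t_n + h, u_n + h·k3); u_{n+1} = u_n + (h/6)·(k1 + 2k2 + 2k3 + k4).
t=0.000000, u=1.270000:
  k1 = f(0.000000, 1.270000) = -3.161284
  k2 = f(0.105000, 0.938065) = -1.619734
  k3 = f(0.105000, 1.099928) = -2.266289
  k4 = f(0.210000, 0.794079) = -1.025901
  u ← 1.270000 + (0.21/6)·(k1 + 2k2 + 2k3 + k4) = 0.851427
t=0.210000, u=0.851427:
  k1 = f(0.210000, 0.851427) = -1.210858
  k2 = f(0.315000, 0.724287) = -0.713199
  k3 = f(0.315000, 0.776541) = -0.866911
  k4 = f(0.420000, 0.669376) = -0.458205
  u ← 0.851427 + (0.21/6)·(k1 + 2k2 + 2k3 + k4) = 0.682402
u(0.42) ≈ 0.6824

0.6824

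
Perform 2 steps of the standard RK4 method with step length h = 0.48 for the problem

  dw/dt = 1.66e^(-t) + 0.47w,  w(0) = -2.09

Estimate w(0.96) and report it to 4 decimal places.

RK4: k1 = f(t_n, w_n); k2 = f(t_n + h/2, w_n + (h/2)·k1); k3 = f(t_n + h/2, w_n + (h/2)·k2); k4 = f(t_n + h, w_n + h·k3); w_{n+1} = w_n + (h/6)·(k1 + 2k2 + 2k3 + k4).
t=0.000000, w=-2.090000:
  k1 = f(0.000000, -2.090000) = 0.677700
  k2 = f(0.240000, -1.927352) = 0.399947
  k3 = f(0.240000, -1.994013) = 0.368616
  k4 = f(0.480000, -1.913064) = 0.128040
  w ← -2.090000 + (0.48/6)·(k1 + 2k2 + 2k3 + k4) = -1.902571
t=0.480000, w=-1.902571:
  k1 = f(0.480000, -1.902571) = 0.132972
  k2 = f(0.720000, -1.870657) = -0.071200
  k3 = f(0.720000, -1.919659) = -0.094231
  k4 = f(0.960000, -1.947802) = -0.279865
  w ← -1.902571 + (0.48/6)·(k1 + 2k2 + 2k3 + k4) = -1.940791
w(0.96) ≈ -1.9408

-1.9408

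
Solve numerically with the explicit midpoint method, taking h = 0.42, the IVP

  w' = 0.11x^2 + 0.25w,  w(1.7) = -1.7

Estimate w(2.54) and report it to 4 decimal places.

Midpoint: k1 = f(x_n, w_n); k2 = f(x_n + h/2, w_n + (h/2)·k1); w_{n+1} = w_n + h·k2.
x=1.700000, w=-1.700000:
  k1 = f(1.700000, -1.700000) = -0.107100
  k2 = f(1.910000, -1.722491) = -0.029332
  w ← -1.700000 + 0.42·(-0.029332) = -1.712319
x=2.120000, w=-1.712319:
  k1 = f(2.120000, -1.712319) = 0.066304
  k2 = f(2.330000, -1.698395) = 0.172580
  w ← -1.712319 + 0.42·0.172580 = -1.639836
w(2.54) ≈ -1.6398

-1.6398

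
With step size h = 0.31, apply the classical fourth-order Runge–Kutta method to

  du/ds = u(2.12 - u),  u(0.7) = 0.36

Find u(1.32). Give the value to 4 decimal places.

RK4: k1 = f(s_n, u_n); k2 = f(s_n + h/2, u_n + (h/2)·k1); k3 = f(s_n + h/2, u_n + (h/2)·k2); k4 = f(s_n + h, u_n + h·k3); u_{n+1} = u_n + (h/6)·(k1 + 2k2 + 2k3 + k4).
s=0.700000, u=0.360000:
  k1 = f(0.700000, 0.360000) = 0.633600
  k2 = f(0.855000, 0.458208) = 0.761446
  k3 = f(0.855000, 0.478024) = 0.784904
  k4 = f(1.010000, 0.603320) = 0.915044
  u ← 0.360000 + (0.31/6)·(k1 + 2k2 + 2k3 + k4) = 0.599803
s=1.010000, u=0.599803:
  k1 = f(1.010000, 0.599803) = 0.911819
  k2 = f(1.165000, 0.741135) = 1.021925
  k3 = f(1.165000, 0.758201) = 1.032517
  k4 = f(1.320000, 0.919883) = 1.103967
  u ← 0.599803 + (0.31/6)·(k1 + 2k2 + 2k3 + k4) = 0.916244
u(1.32) ≈ 0.9162

0.9162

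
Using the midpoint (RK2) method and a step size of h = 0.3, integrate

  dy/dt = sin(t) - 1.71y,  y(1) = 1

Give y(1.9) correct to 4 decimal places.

0.6733

Midpoint: k1 = f(t_n, y_n); k2 = f(t_n + h/2, y_n + (h/2)·k1); y_{n+1} = y_n + h·k2.
t=1.000000, y=1.000000:
  k1 = f(1.000000, 1.000000) = -0.868529
  k2 = f(1.150000, 0.869721) = -0.574458
  y ← 1.000000 + 0.3·(-0.574458) = 0.827662
t=1.300000, y=0.827662:
  k1 = f(1.300000, 0.827662) = -0.451745
  k2 = f(1.450000, 0.759901) = -0.306717
  y ← 0.827662 + 0.3·(-0.306717) = 0.735647
t=1.600000, y=0.735647:
  k1 = f(1.600000, 0.735647) = -0.258383
  k2 = f(1.750000, 0.696890) = -0.207696
  y ← 0.735647 + 0.3·(-0.207696) = 0.673339
y(1.9) ≈ 0.6733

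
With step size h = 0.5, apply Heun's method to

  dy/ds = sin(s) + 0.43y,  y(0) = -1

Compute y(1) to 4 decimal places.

-1.0285

Heun: k1 = f(s_n, y_n); k2 = f(s_n + h, y_n + h·k1); y_{n+1} = y_n + (h/2)·(k1 + k2).
s=0.000000, y=-1.000000:
  k1 = f(0.000000, -1.000000) = -0.430000
  k2 = f(0.500000, -1.215000) = -0.043024
  y ← -1.000000 + (0.5/2)·(-0.430000 + (-0.043024)) = -1.118256
s=0.500000, y=-1.118256:
  k1 = f(0.500000, -1.118256) = -0.001425
  k2 = f(1.000000, -1.118968) = 0.360315
  y ← -1.118256 + (0.5/2)·(-0.001425 + 0.360315) = -1.028534
y(1) ≈ -1.0285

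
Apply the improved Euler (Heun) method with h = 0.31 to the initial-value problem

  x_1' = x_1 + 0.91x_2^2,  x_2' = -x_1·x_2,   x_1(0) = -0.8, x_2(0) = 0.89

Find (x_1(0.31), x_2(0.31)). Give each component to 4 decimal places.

Heun on (x_1,x_2): k1 = f(t_n, state_n); k2 = f(t_n + h, state_n + h·k1); state_{n+1} = state_n + (h/2)·(k1 + k2).
0.000000: (-0.800000, 0.890000)
  k1 = (-0.079189, 0.712000)
  predictor → (-0.824549, 1.110720)
  k2 = (0.298117, 0.915843)
  → (-0.766066, 1.142316)
(x_1(0.31), x_2(0.31)) ≈ (-0.7661, 1.1423)

-0.7661, 1.1423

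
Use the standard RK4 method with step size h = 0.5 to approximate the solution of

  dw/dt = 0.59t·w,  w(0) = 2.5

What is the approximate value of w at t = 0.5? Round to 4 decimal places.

RK4: k1 = f(t_n, w_n); k2 = f(t_n + h/2, w_n + (h/2)·k1); k3 = f(t_n + h/2, w_n + (h/2)·k2); k4 = f(t_n + h, w_n + h·k3); w_{n+1} = w_n + (h/6)·(k1 + 2k2 + 2k3 + k4).
t=0.000000, w=2.500000:
  k1 = f(0.000000, 2.500000) = 0.000000
  k2 = f(0.250000, 2.500000) = 0.368750
  k3 = f(0.250000, 2.592188) = 0.382348
  k4 = f(0.500000, 2.691174) = 0.793896
  w ← 2.500000 + (0.5/6)·(k1 + 2k2 + 2k3 + k4) = 2.691341
w(0.5) ≈ 2.6913

2.6913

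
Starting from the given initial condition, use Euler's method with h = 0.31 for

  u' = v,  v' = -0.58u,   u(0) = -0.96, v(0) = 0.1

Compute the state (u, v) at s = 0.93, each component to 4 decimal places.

-0.7082, 0.5915

Euler on (u,v): u_{n+1} = u_n + h·u', v_{n+1} = v_n + h·v'.
0.000000: (-0.960000, 0.100000); f=(0.100000, 0.556800) → (-0.929000, 0.272608)
0.310000: (-0.929000, 0.272608); f=(0.272608, 0.538820) → (-0.844492, 0.439642)
0.620000: (-0.844492, 0.439642); f=(0.439642, 0.489805) → (-0.708202, 0.591482)
(u(0.93), v(0.93)) ≈ (-0.7082, 0.5915)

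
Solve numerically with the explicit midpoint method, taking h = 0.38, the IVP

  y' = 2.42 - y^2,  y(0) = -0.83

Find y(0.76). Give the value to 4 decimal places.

Midpoint: k1 = f(s_n, y_n); k2 = f(s_n + h/2, y_n + (h/2)·k1); y_{n+1} = y_n + h·k2.
s=0.000000, y=-0.830000:
  k1 = f(0.000000, -0.830000) = 1.731100
  k2 = f(0.190000, -0.501091) = 2.168908
  y ← -0.830000 + 0.38·2.168908 = -0.005815
s=0.380000, y=-0.005815:
  k1 = f(0.380000, -0.005815) = 2.419966
  k2 = f(0.570000, 0.453979) = 2.213903
  y ← -0.005815 + 0.38·2.213903 = 0.835468
y(0.76) ≈ 0.8355

0.8355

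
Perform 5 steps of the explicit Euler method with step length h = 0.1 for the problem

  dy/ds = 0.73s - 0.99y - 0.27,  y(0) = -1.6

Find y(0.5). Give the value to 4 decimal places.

-0.9947

Euler: y_{n+1} = y_n + h·f(s_n, y_n).
s=0.000000, y=-1.600000: f=1.314000 → y ← -1.600000 + 0.1·1.314000 = -1.468600
s=0.100000, y=-1.468600: f=1.256914 → y ← -1.468600 + 0.1·1.256914 = -1.342909
s=0.200000, y=-1.342909: f=1.205480 → y ← -1.342909 + 0.1·1.205480 = -1.222361
s=0.300000, y=-1.222361: f=1.159137 → y ← -1.222361 + 0.1·1.159137 = -1.106447
s=0.400000, y=-1.106447: f=1.117382 → y ← -1.106447 + 0.1·1.117382 = -0.994709
y(0.5) ≈ -0.9947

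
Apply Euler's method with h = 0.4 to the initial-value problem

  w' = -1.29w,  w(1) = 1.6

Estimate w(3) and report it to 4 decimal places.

0.0425

Euler: w_{n+1} = w_n + h·f(t_n, w_n).
t=1.000000, w=1.600000: f=-2.064000 → w ← 1.600000 + 0.4·(-2.064000) = 0.774400
t=1.400000, w=0.774400: f=-0.998976 → w ← 0.774400 + 0.4·(-0.998976) = 0.374810
t=1.800000, w=0.374810: f=-0.483504 → w ← 0.374810 + 0.4·(-0.483504) = 0.181408
t=2.200000, w=0.181408: f=-0.234016 → w ← 0.181408 + 0.4·(-0.234016) = 0.087801
t=2.600000, w=0.087801: f=-0.113264 → w ← 0.087801 + 0.4·(-0.113264) = 0.042496
w(3) ≈ 0.0425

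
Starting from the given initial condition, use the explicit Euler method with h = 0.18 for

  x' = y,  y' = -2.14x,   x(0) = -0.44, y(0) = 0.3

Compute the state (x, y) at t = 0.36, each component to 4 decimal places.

Euler on (x,y): x_{n+1} = x_n + h·x', y_{n+1} = y_n + h·y'.
0.000000: (-0.440000, 0.300000); f=(0.300000, 0.941600) → (-0.386000, 0.469488)
0.180000: (-0.386000, 0.469488); f=(0.469488, 0.826040) → (-0.301492, 0.618175)
(x(0.36), y(0.36)) ≈ (-0.3015, 0.6182)

-0.3015, 0.6182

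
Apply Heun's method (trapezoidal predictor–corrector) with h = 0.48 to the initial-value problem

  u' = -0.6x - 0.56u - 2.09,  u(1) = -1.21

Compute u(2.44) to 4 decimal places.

-3.6740

Heun: k1 = f(x_n, u_n); k2 = f(x_n + h, u_n + h·k1); u_{n+1} = u_n + (h/2)·(k1 + k2).
x=1.000000, u=-1.210000:
  k1 = f(1.000000, -1.210000) = -2.012400
  k2 = f(1.480000, -2.175952) = -1.759467
  u ← -1.210000 + (0.48/2)·(-2.012400 + (-1.759467)) = -2.115248
x=1.480000, u=-2.115248:
  k1 = f(1.480000, -2.115248) = -1.793461
  k2 = f(1.960000, -2.976109) = -1.599379
  u ← -2.115248 + (0.48/2)·(-1.793461 + (-1.599379)) = -2.929530
x=1.960000, u=-2.929530:
  k1 = f(1.960000, -2.929530) = -1.625463
  k2 = f(2.440000, -3.709752) = -1.476539
  u ← -2.929530 + (0.48/2)·(-1.625463 + (-1.476539)) = -3.674010
u(2.44) ≈ -3.6740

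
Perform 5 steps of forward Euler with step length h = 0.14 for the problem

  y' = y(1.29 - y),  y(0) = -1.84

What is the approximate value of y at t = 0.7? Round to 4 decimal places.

-53.4495

Euler: y_{n+1} = y_n + h·f(t_n, y_n).
t=0.000000, y=-1.840000: f=-5.759200 → y ← -1.840000 + 0.14·(-5.759200) = -2.646288
t=0.140000, y=-2.646288: f=-10.416552 → y ← -2.646288 + 0.14·(-10.416552) = -4.104605
t=0.280000, y=-4.104605: f=-22.142725 → y ← -4.104605 + 0.14·(-22.142725) = -7.204587
t=0.420000, y=-7.204587: f=-61.199987 → y ← -7.204587 + 0.14·(-61.199987) = -15.772585
t=0.560000, y=-15.772585: f=-269.121068 → y ← -15.772585 + 0.14·(-269.121068) = -53.449534
y(0.7) ≈ -53.4495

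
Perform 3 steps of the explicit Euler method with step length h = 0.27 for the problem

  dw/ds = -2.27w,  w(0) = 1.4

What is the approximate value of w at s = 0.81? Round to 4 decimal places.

Euler: w_{n+1} = w_n + h·f(s_n, w_n).
s=0.000000, w=1.400000: f=-3.178000 → w ← 1.400000 + 0.27·(-3.178000) = 0.541940
s=0.270000, w=0.541940: f=-1.230204 → w ← 0.541940 + 0.27·(-1.230204) = 0.209785
s=0.540000, w=0.209785: f=-0.476212 → w ← 0.209785 + 0.27·(-0.476212) = 0.081208
w(0.81) ≈ 0.0812

0.0812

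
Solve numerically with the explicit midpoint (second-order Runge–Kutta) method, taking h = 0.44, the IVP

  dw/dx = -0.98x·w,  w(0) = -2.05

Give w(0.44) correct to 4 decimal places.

-1.8555

Midpoint: k1 = f(x_n, w_n); k2 = f(x_n + h/2, w_n + (h/2)·k1); w_{n+1} = w_n + h·k2.
x=0.000000, w=-2.050000:
  k1 = f(0.000000, -2.050000) = 0.000000
  k2 = f(0.220000, -2.050000) = 0.441980
  w ← -2.050000 + 0.44·0.441980 = -1.855529
w(0.44) ≈ -1.8555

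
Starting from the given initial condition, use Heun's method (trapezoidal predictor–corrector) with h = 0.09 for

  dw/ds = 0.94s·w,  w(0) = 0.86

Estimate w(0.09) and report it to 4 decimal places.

0.8633

Heun: k1 = f(s_n, w_n); k2 = f(s_n + h, w_n + h·k1); w_{n+1} = w_n + (h/2)·(k1 + k2).
s=0.000000, w=0.860000:
  k1 = f(0.000000, 0.860000) = 0.000000
  k2 = f(0.090000, 0.860000) = 0.072756
  w ← 0.860000 + (0.09/2)·(0.000000 + 0.072756) = 0.863274
w(0.09) ≈ 0.8633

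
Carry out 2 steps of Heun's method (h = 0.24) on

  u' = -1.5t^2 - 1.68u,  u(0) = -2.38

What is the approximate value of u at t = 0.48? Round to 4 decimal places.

-1.1490

Heun: k1 = f(t_n, u_n); k2 = f(t_n + h, u_n + h·k1); u_{n+1} = u_n + (h/2)·(k1 + k2).
t=0.000000, u=-2.380000:
  k1 = f(0.000000, -2.380000) = 3.998400
  k2 = f(0.240000, -1.420384) = 2.299845
  u ← -2.380000 + (0.24/2)·(3.998400 + 2.299845) = -1.624211
t=0.240000, u=-1.624211:
  k1 = f(0.240000, -1.624211) = 2.642274
  k2 = f(0.480000, -0.990065) = 1.317709
  u ← -1.624211 + (0.24/2)·(2.642274 + 1.317709) = -1.149013
u(0.48) ≈ -1.1490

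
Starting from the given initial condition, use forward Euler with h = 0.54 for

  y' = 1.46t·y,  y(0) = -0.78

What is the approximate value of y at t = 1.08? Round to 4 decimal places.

-1.1121

Euler: y_{n+1} = y_n + h·f(t_n, y_n).
t=0.000000, y=-0.780000: f=0.000000 → y ← -0.780000 + 0.54·0.000000 = -0.780000
t=0.540000, y=-0.780000: f=-0.614952 → y ← -0.780000 + 0.54·(-0.614952) = -1.112074
y(1.08) ≈ -1.1121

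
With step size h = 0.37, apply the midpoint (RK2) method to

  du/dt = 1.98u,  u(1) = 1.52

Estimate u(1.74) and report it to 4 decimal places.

6.0858

Midpoint: k1 = f(t_n, u_n); k2 = f(t_n + h/2, u_n + (h/2)·k1); u_{n+1} = u_n + h·k2.
t=1.000000, u=1.520000:
  k1 = f(1.000000, 1.520000) = 3.009600
  k2 = f(1.185000, 2.076776) = 4.112016
  u ← 1.520000 + 0.37·4.112016 = 3.041446
t=1.370000, u=3.041446:
  k1 = f(1.370000, 3.041446) = 6.022063
  k2 = f(1.555000, 4.155528) = 8.227945
  u ← 3.041446 + 0.37·8.227945 = 6.085786
u(1.74) ≈ 6.0858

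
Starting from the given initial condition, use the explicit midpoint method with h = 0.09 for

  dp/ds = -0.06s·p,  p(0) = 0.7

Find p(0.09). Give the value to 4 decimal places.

Midpoint: k1 = f(s_n, p_n); k2 = f(s_n + h/2, p_n + (h/2)·k1); p_{n+1} = p_n + h·k2.
s=0.000000, p=0.700000:
  k1 = f(0.000000, 0.700000) = 0.000000
  k2 = f(0.045000, 0.700000) = -0.001890
  p ← 0.700000 + 0.09·(-0.001890) = 0.699830
p(0.09) ≈ 0.6998

0.6998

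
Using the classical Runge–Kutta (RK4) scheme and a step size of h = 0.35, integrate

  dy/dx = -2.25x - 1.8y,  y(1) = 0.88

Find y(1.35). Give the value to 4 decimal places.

RK4: k1 = f(x_n, y_n); k2 = f(x_n + h/2, y_n + (h/2)·k1); k3 = f(x_n + h/2, y_n + (h/2)·k2); k4 = f(x_n + h, y_n + h·k3); y_{n+1} = y_n + (h/6)·(k1 + 2k2 + 2k3 + k4).
x=1.000000, y=0.880000:
  k1 = f(1.000000, 0.880000) = -3.834000
  k2 = f(1.175000, 0.209050) = -3.020040
  k3 = f(1.175000, 0.351493) = -3.276437
  k4 = f(1.350000, -0.266753) = -2.557344
  y ← 0.880000 + (0.35/6)·(k1 + 2k2 + 2k3 + k4) = -0.227417
y(1.35) ≈ -0.2274

-0.2274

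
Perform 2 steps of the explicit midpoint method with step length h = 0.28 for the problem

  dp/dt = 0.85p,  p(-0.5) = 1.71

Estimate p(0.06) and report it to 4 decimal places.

2.7421

Midpoint: k1 = f(t_n, p_n); k2 = f(t_n + h/2, p_n + (h/2)·k1); p_{n+1} = p_n + h·k2.
t=-0.500000, p=1.710000:
  k1 = f(-0.500000, 1.710000) = 1.453500
  k2 = f(-0.360000, 1.913490) = 1.626466
  p ← 1.710000 + 0.28·1.626466 = 2.165411
t=-0.220000, p=2.165411:
  k1 = f(-0.220000, 2.165411) = 1.840599
  k2 = f(-0.080000, 2.423094) = 2.059630
  p ← 2.165411 + 0.28·2.059630 = 2.742107
p(0.06) ≈ 2.7421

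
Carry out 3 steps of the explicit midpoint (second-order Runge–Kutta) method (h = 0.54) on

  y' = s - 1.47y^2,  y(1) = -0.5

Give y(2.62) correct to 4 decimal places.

Midpoint: k1 = f(s_n, y_n); k2 = f(s_n + h/2, y_n + (h/2)·k1); y_{n+1} = y_n + h·k2.
s=1.000000, y=-0.500000:
  k1 = f(1.000000, -0.500000) = 0.632500
  k2 = f(1.270000, -0.329225) = 1.110668
  y ← -0.500000 + 0.54·1.110668 = 0.099761
s=1.540000, y=0.099761:
  k1 = f(1.540000, 0.099761) = 1.525370
  k2 = f(1.810000, 0.511611) = 1.425234
  y ← 0.099761 + 0.54·1.425234 = 0.869387
s=2.080000, y=0.869387:
  k1 = f(2.080000, 0.869387) = 0.968924
  k2 = f(2.350000, 1.130997) = 0.469645
  y ← 0.869387 + 0.54·0.469645 = 1.122995
y(2.62) ≈ 1.1230

1.1230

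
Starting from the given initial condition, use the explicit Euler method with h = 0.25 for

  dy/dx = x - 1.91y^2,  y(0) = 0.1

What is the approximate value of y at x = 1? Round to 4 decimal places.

Euler: y_{n+1} = y_n + h·f(x_n, y_n).
x=0.000000, y=0.100000: f=-0.019100 → y ← 0.100000 + 0.25·(-0.019100) = 0.095225
x=0.250000, y=0.095225: f=0.232681 → y ← 0.095225 + 0.25·0.232681 = 0.153395
x=0.500000, y=0.153395: f=0.455058 → y ← 0.153395 + 0.25·0.455058 = 0.267160
x=0.750000, y=0.267160: f=0.613675 → y ← 0.267160 + 0.25·0.613675 = 0.420578
y(1) ≈ 0.4206

0.4206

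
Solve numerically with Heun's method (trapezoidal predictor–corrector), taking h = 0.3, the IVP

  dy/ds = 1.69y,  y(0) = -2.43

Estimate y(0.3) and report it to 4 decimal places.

-3.9743

Heun: k1 = f(s_n, y_n); k2 = f(s_n + h, y_n + h·k1); y_{n+1} = y_n + (h/2)·(k1 + k2).
s=0.000000, y=-2.430000:
  k1 = f(0.000000, -2.430000) = -4.106700
  k2 = f(0.300000, -3.662010) = -6.188797
  y ← -2.430000 + (0.3/2)·(-4.106700 + (-6.188797)) = -3.974325
y(0.3) ≈ -3.9743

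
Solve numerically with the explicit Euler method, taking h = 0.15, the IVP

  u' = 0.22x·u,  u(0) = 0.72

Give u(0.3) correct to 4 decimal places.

Euler: u_{n+1} = u_n + h·f(x_n, u_n).
x=0.000000, u=0.720000: f=0.000000 → u ← 0.720000 + 0.15·0.000000 = 0.720000
x=0.150000, u=0.720000: f=0.023760 → u ← 0.720000 + 0.15·0.023760 = 0.723564
u(0.3) ≈ 0.7236

0.7236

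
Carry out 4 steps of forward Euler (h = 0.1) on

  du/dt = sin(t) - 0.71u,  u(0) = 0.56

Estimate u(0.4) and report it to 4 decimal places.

Euler: u_{n+1} = u_n + h·f(t_n, u_n).
t=0.000000, u=0.560000: f=-0.397600 → u ← 0.560000 + 0.1·(-0.397600) = 0.520240
t=0.100000, u=0.520240: f=-0.269537 → u ← 0.520240 + 0.1·(-0.269537) = 0.493286
t=0.200000, u=0.493286: f=-0.151564 → u ← 0.493286 + 0.1·(-0.151564) = 0.478130
t=0.300000, u=0.478130: f=-0.043952 → u ← 0.478130 + 0.1·(-0.043952) = 0.473735
u(0.4) ≈ 0.4737

0.4737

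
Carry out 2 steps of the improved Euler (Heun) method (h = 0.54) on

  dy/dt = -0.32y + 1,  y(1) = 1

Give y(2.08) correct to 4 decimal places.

1.6180

Heun: k1 = f(t_n, y_n); k2 = f(t_n + h, y_n + h·k1); y_{n+1} = y_n + (h/2)·(k1 + k2).
t=1.000000, y=1.000000:
  k1 = f(1.000000, 1.000000) = 0.680000
  k2 = f(1.540000, 1.367200) = 0.562496
  y ← 1.000000 + (0.54/2)·(0.680000 + 0.562496) = 1.335474
t=1.540000, y=1.335474:
  k1 = f(1.540000, 1.335474) = 0.572648
  k2 = f(2.080000, 1.644704) = 0.473695
  y ← 1.335474 + (0.54/2)·(0.572648 + 0.473695) = 1.617987
y(2.08) ≈ 1.6180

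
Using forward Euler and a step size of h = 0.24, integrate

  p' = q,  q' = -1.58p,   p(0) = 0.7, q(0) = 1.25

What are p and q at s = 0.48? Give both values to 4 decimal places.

Euler on (p,q): p_{n+1} = p_n + h·p', q_{n+1} = q_n + h·q'.
0.000000: (0.700000, 1.250000); f=(1.250000, -1.106000) → (1.000000, 0.984560)
0.240000: (1.000000, 0.984560); f=(0.984560, -1.580000) → (1.236294, 0.605360)
(p(0.48), q(0.48)) ≈ (1.2363, 0.6054)

1.2363, 0.6054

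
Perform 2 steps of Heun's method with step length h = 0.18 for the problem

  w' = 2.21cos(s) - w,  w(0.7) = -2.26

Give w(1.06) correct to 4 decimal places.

-1.1688

Heun: k1 = f(s_n, w_n); k2 = f(s_n + h, w_n + h·k1); w_{n+1} = w_n + (h/2)·(k1 + k2).
s=0.700000, w=-2.260000:
  k1 = f(0.700000, -2.260000) = 3.950301
  k2 = f(0.880000, -1.548946) = 2.957050
  w ← -2.260000 + (0.18/2)·(3.950301 + 2.957050) = -1.638338
s=0.880000, w=-1.638338:
  k1 = f(0.880000, -1.638338) = 3.046442
  k2 = f(1.060000, -1.089979) = 2.170386
  w ← -1.638338 + (0.18/2)·(3.046442 + 2.170386) = -1.168824
w(1.06) ≈ -1.1688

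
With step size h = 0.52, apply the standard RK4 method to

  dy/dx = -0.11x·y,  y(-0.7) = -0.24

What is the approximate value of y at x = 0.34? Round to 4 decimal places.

-0.2450

RK4: k1 = f(x_n, y_n); k2 = f(x_n + h/2, y_n + (h/2)·k1); k3 = f(x_n + h/2, y_n + (h/2)·k2); k4 = f(x_n + h, y_n + h·k3); y_{n+1} = y_n + (h/6)·(k1 + 2k2 + 2k3 + k4).
x=-0.700000, y=-0.240000:
  k1 = f(-0.700000, -0.240000) = -0.018480
  k2 = f(-0.440000, -0.244805) = -0.011849
  k3 = f(-0.440000, -0.243081) = -0.011765
  k4 = f(-0.180000, -0.246118) = -0.004873
  y ← -0.240000 + (0.52/6)·(k1 + 2k2 + 2k3 + k4) = -0.246117
x=-0.180000, y=-0.246117:
  k1 = f(-0.180000, -0.246117) = -0.004873
  k2 = f(0.080000, -0.247384) = 0.002177
  k3 = f(0.080000, -0.245551) = 0.002161
  k4 = f(0.340000, -0.244993) = 0.009163
  y ← -0.246117 + (0.52/6)·(k1 + 2k2 + 2k3 + k4) = -0.244993
y(0.34) ≈ -0.2450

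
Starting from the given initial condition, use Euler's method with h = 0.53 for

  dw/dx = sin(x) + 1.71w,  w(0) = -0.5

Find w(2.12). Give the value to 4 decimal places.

Euler: w_{n+1} = w_n + h·f(x_n, w_n).
x=0.000000, w=-0.500000: f=-0.855000 → w ← -0.500000 + 0.53·(-0.855000) = -0.953150
x=0.530000, w=-0.953150: f=-1.124353 → w ← -0.953150 + 0.53·(-1.124353) = -1.549057
x=1.060000, w=-1.549057: f=-1.776532 → w ← -1.549057 + 0.53·(-1.776532) = -2.490619
x=1.590000, w=-2.490619: f=-3.259143 → w ← -2.490619 + 0.53·(-3.259143) = -4.217965
w(2.12) ≈ -4.2180

-4.2180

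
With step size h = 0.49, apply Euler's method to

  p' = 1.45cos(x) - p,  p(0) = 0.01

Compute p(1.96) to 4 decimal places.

Euler: p_{n+1} = p_n + h·f(x_n, p_n).
x=0.000000, p=0.010000: f=1.440000 → p ← 0.010000 + 0.49·1.440000 = 0.715600
x=0.490000, p=0.715600: f=0.563783 → p ← 0.715600 + 0.49·0.563783 = 0.991853
x=0.980000, p=0.991853: f=-0.184171 → p ← 0.991853 + 0.49·(-0.184171) = 0.901610
x=1.470000, p=0.901610: f=-0.755702 → p ← 0.901610 + 0.49·(-0.755702) = 0.531316
p(1.96) ≈ 0.5313

0.5313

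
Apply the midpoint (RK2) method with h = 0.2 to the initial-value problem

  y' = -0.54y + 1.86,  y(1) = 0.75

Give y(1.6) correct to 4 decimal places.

Midpoint: k1 = f(t_n, y_n); k2 = f(t_n + h/2, y_n + (h/2)·k1); y_{n+1} = y_n + h·k2.
t=1.000000, y=0.750000:
  k1 = f(1.000000, 0.750000) = 1.455000
  k2 = f(1.100000, 0.895500) = 1.376430
  y ← 0.750000 + 0.2·1.376430 = 1.025286
t=1.200000, y=1.025286:
  k1 = f(1.200000, 1.025286) = 1.306346
  k2 = f(1.300000, 1.155921) = 1.235803
  y ← 1.025286 + 0.2·1.235803 = 1.272447
t=1.400000, y=1.272447:
  k1 = f(1.400000, 1.272447) = 1.172879
  k2 = f(1.500000, 1.389734) = 1.109543
  y ← 1.272447 + 0.2·1.109543 = 1.494355
y(1.6) ≈ 1.4944

1.4944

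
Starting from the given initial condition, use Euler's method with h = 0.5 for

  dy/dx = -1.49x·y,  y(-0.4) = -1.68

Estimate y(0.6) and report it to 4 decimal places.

-2.0182

Euler: y_{n+1} = y_n + h·f(x_n, y_n).
x=-0.400000, y=-1.680000: f=-1.001280 → y ← -1.680000 + 0.5·(-1.001280) = -2.180640
x=0.100000, y=-2.180640: f=0.324915 → y ← -2.180640 + 0.5·0.324915 = -2.018182
y(0.6) ≈ -2.0182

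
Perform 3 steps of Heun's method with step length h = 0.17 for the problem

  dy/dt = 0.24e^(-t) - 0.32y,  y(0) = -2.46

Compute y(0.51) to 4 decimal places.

-2.0019

Heun: k1 = f(t_n, y_n); k2 = f(t_n + h, y_n + h·k1); y_{n+1} = y_n + (h/2)·(k1 + k2).
t=0.000000, y=-2.460000:
  k1 = f(0.000000, -2.460000) = 1.027200
  k2 = f(0.170000, -2.285376) = 0.933800
  y ← -2.460000 + (0.17/2)·(1.027200 + 0.933800) = -2.293315
t=0.170000, y=-2.293315:
  k1 = f(0.170000, -2.293315) = 0.936340
  k2 = f(0.340000, -2.134137) = 0.853749
  y ← -2.293315 + (0.17/2)·(0.936340 + 0.853749) = -2.141157
t=0.340000, y=-2.141157:
  k1 = f(0.340000, -2.141157) = 0.855995
  k2 = f(0.510000, -1.995638) = 0.782723
  y ← -2.141157 + (0.17/2)·(0.855995 + 0.782723) = -2.001866
y(0.51) ≈ -2.0019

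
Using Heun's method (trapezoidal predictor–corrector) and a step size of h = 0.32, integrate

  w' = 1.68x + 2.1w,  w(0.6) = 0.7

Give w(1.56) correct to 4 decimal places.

9.0403

Heun: k1 = f(x_n, w_n); k2 = f(x_n + h, w_n + h·k1); w_{n+1} = w_n + (h/2)·(k1 + k2).
x=0.600000, w=0.700000:
  k1 = f(0.600000, 0.700000) = 2.478000
  k2 = f(0.920000, 1.492960) = 4.680816
  w ← 0.700000 + (0.32/2)·(2.478000 + 4.680816) = 1.845411
x=0.920000, w=1.845411:
  k1 = f(0.920000, 1.845411) = 5.420962
  k2 = f(1.240000, 3.580118) = 9.601449
  w ← 1.845411 + (0.32/2)·(5.420962 + 9.601449) = 4.248996
x=1.240000, w=4.248996:
  k1 = f(1.240000, 4.248996) = 11.006092
  k2 = f(1.560000, 7.770946) = 18.939786
  w ← 4.248996 + (0.32/2)·(11.006092 + 18.939786) = 9.040337
w(1.56) ≈ 9.0403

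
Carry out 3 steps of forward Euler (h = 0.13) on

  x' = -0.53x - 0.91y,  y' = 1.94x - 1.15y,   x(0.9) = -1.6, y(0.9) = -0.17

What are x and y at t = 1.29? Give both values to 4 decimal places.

-1.1147, -1.0405

Euler on (x,y): x_{n+1} = x_n + h·x', y_{n+1} = y_n + h·y'.
0.900000: (-1.600000, -0.170000); f=(1.002700, -2.908500) → (-1.469649, -0.548105)
1.030000: (-1.469649, -0.548105); f=(1.277690, -2.220798) → (-1.303549, -0.836809)
1.160000: (-1.303549, -0.836809); f=(1.452377, -1.566556) → (-1.114740, -1.040461)
(x(1.29), y(1.29)) ≈ (-1.1147, -1.0405)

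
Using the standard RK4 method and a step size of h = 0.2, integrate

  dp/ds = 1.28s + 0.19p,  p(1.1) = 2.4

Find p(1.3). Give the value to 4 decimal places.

2.8059

RK4: k1 = f(s_n, p_n); k2 = f(s_n + h/2, p_n + (h/2)·k1); k3 = f(s_n + h/2, p_n + (h/2)·k2); k4 = f(s_n + h, p_n + h·k3); p_{n+1} = p_n + (h/6)·(k1 + 2k2 + 2k3 + k4).
s=1.100000, p=2.400000:
  k1 = f(1.100000, 2.400000) = 1.864000
  k2 = f(1.200000, 2.586400) = 2.027416
  k3 = f(1.200000, 2.602742) = 2.030521
  k4 = f(1.300000, 2.806104) = 2.197160
  p ← 2.400000 + (0.2/6)·(k1 + 2k2 + 2k3 + k4) = 2.805901
p(1.3) ≈ 2.8059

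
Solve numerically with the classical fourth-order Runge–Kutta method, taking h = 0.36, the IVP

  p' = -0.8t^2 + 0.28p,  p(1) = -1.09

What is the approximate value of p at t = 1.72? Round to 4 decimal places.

RK4: k1 = f(t_n, p_n); k2 = f(t_n + h/2, p_n + (h/2)·k1); k3 = f(t_n + h/2, p_n + (h/2)·k2); k4 = f(t_n + h, p_n + h·k3); p_{n+1} = p_n + (h/6)·(k1 + 2k2 + 2k3 + k4).
t=1.000000, p=-1.090000:
  k1 = f(1.000000, -1.090000) = -1.105200
  k2 = f(1.180000, -1.288936) = -1.474822
  k3 = f(1.180000, -1.355468) = -1.493451
  k4 = f(1.360000, -1.627642) = -1.935420
  p ← -1.090000 + (0.36/6)·(k1 + 2k2 + 2k3 + k4) = -1.628630
t=1.360000, p=-1.628630:
  k1 = f(1.360000, -1.628630) = -1.935696
  k2 = f(1.540000, -1.977055) = -2.450855
  k3 = f(1.540000, -2.069784) = -2.476820
  k4 = f(1.720000, -2.520285) = -3.072400
  p ← -1.628630 + (0.36/6)·(k1 + 2k2 + 2k3 + k4) = -2.520437
p(1.72) ≈ -2.5204

-2.5204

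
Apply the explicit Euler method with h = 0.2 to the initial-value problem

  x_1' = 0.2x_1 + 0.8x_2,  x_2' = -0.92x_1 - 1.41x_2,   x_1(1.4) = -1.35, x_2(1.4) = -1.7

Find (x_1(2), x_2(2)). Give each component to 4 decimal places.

-2.0369, 0.0696

Euler on (x_1,x_2): x_1_{n+1} = x_1_n + h·x_1', x_2_{n+1} = x_2_n + h·x_2'.
1.400000: (-1.350000, -1.700000); f=(-1.630000, 3.639000) → (-1.676000, -0.972200)
1.600000: (-1.676000, -0.972200); f=(-1.112960, 2.912722) → (-1.898592, -0.389656)
1.800000: (-1.898592, -0.389656); f=(-0.691443, 2.296119) → (-2.036881, 0.069568)
(x_1(2), x_2(2)) ≈ (-2.0369, 0.0696)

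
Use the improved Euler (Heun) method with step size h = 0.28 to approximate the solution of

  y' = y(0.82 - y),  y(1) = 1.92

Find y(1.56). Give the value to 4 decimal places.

1.3081

Heun: k1 = f(t_n, y_n); k2 = f(t_n + h, y_n + h·k1); y_{n+1} = y_n + (h/2)·(k1 + k2).
t=1.000000, y=1.920000:
  k1 = f(1.000000, 1.920000) = -2.112000
  k2 = f(1.280000, 1.328640) = -0.675799
  y ← 1.920000 + (0.28/2)·(-2.112000 + (-0.675799)) = 1.529708
t=1.280000, y=1.529708:
  k1 = f(1.280000, 1.529708) = -1.085646
  k2 = f(1.560000, 1.225727) = -0.497311
  y ← 1.529708 + (0.28/2)·(-1.085646 + (-0.497311)) = 1.308094
y(1.56) ≈ 1.3081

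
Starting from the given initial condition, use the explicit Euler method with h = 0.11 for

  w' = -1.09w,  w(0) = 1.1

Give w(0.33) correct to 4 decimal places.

Euler: w_{n+1} = w_n + h·f(t_n, w_n).
t=0.000000, w=1.100000: f=-1.199000 → w ← 1.100000 + 0.11·(-1.199000) = 0.968110
t=0.110000, w=0.968110: f=-1.055240 → w ← 0.968110 + 0.11·(-1.055240) = 0.852034
t=0.220000, w=0.852034: f=-0.928717 → w ← 0.852034 + 0.11·(-0.928717) = 0.749875
w(0.33) ≈ 0.7499

0.7499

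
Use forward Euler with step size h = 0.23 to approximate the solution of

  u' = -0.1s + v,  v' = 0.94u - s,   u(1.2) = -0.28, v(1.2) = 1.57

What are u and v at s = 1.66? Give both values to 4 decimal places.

0.3043, 0.9161

Euler on (u,v): u_{n+1} = u_n + h·u', v_{n+1} = v_n + h·v'.
1.200000: (-0.280000, 1.570000); f=(1.450000, -1.463200) → (0.053500, 1.233464)
1.430000: (0.053500, 1.233464); f=(1.090464, -1.379710) → (0.304307, 0.916131)
(u(1.66), v(1.66)) ≈ (0.3043, 0.9161)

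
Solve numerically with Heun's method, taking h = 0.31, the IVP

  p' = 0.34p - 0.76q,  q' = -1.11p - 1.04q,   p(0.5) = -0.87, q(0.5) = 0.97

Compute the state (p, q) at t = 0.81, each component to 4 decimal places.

Heun on (p,q): k1 = f(t_n, state_n); k2 = f(t_n + h, state_n + h·k1); state_{n+1} = state_n + (h/2)·(k1 + k2).
0.500000: (-0.870000, 0.970000)
  k1 = (-1.033000, -0.043100)
  predictor → (-1.190230, 0.956639)
  k2 = (-1.131724, 0.326251)
  → (-1.205532, 1.013888)
(p(0.81), q(0.81)) ≈ (-1.2055, 1.0139)

-1.2055, 1.0139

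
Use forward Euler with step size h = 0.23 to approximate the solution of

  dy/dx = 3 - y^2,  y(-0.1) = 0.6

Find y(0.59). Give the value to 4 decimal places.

1.6908

Euler: y_{n+1} = y_n + h·f(x_n, y_n).
x=-0.100000, y=0.600000: f=2.640000 → y ← 0.600000 + 0.23·2.640000 = 1.207200
x=0.130000, y=1.207200: f=1.542668 → y ← 1.207200 + 0.23·1.542668 = 1.562014
x=0.360000, y=1.562014: f=0.560113 → y ← 1.562014 + 0.23·0.560113 = 1.690840
y(0.59) ≈ 1.6908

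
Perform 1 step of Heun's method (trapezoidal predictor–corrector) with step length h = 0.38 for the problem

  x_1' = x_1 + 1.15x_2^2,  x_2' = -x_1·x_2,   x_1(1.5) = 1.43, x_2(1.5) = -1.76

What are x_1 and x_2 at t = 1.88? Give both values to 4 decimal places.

Heun on (x_1,x_2): k1 = f(t_n, state_n); k2 = f(t_n + h, state_n + h·k1); state_{n+1} = state_n + (h/2)·(k1 + k2).
1.500000: (1.430000, -1.760000)
  k1 = (4.992240, 2.516800)
  predictor → (3.327051, -0.803616)
  k2 = (4.069720, 2.673672)
  → (3.151772, -0.773810)
(x_1(1.88), x_2(1.88)) ≈ (3.1518, -0.7738)

3.1518, -0.7738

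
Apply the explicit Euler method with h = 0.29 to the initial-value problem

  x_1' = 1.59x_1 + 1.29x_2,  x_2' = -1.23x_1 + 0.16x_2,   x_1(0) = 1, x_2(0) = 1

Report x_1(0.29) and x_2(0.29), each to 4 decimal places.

Euler on (x_1,x_2): x_1_{n+1} = x_1_n + h·x_1', x_2_{n+1} = x_2_n + h·x_2'.
0.000000: (1.000000, 1.000000); f=(2.880000, -1.070000) → (1.835200, 0.689700)
(x_1(0.29), x_2(0.29)) ≈ (1.8352, 0.6897)

1.8352, 0.6897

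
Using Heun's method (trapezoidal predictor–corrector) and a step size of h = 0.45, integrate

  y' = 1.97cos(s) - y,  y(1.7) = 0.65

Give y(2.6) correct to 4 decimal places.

-0.4160

Heun: k1 = f(s_n, y_n); k2 = f(s_n + h, y_n + h·k1); y_{n+1} = y_n + (h/2)·(k1 + k2).
s=1.700000, y=0.650000:
  k1 = f(1.700000, 0.650000) = -0.903824
  k2 = f(2.150000, 0.243279) = -1.321574
  y ← 0.650000 + (0.45/2)·(-0.903824 + (-1.321574)) = 0.149286
s=2.150000, y=0.149286:
  k1 = f(2.150000, 0.149286) = -1.227580
  k2 = f(2.600000, -0.403126) = -1.284945
  y ← 0.149286 + (0.45/2)·(-1.227580 + (-1.284945)) = -0.416033
y(2.6) ≈ -0.4160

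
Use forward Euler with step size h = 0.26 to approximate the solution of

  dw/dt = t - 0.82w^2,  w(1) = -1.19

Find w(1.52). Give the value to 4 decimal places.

-1.2279

Euler: w_{n+1} = w_n + h·f(t_n, w_n).
t=1.000000, w=-1.190000: f=-0.161202 → w ← -1.190000 + 0.26·(-0.161202) = -1.231913
t=1.260000, w=-1.231913: f=0.015561 → w ← -1.231913 + 0.26·0.015561 = -1.227867
w(1.52) ≈ -1.2279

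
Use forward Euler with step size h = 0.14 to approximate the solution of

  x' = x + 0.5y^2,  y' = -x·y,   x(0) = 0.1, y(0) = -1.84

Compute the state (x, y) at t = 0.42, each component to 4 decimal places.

Euler on (x,y): x_{n+1} = x_n + h·x', y_{n+1} = y_n + h·y'.
0.000000: (0.100000, -1.840000); f=(1.792800, 0.184000) → (0.350992, -1.814240)
0.140000: (0.350992, -1.814240); f=(1.996725, 0.636784) → (0.630534, -1.725090)
0.280000: (0.630534, -1.725090); f=(2.118502, 1.087727) → (0.927124, -1.572808)
(x(0.42), y(0.42)) ≈ (0.9271, -1.5728)

0.9271, -1.5728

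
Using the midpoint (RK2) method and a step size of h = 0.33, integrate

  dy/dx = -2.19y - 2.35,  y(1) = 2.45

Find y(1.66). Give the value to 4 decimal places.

Midpoint: k1 = f(x_n, y_n); k2 = f(x_n + h/2, y_n + (h/2)·k1); y_{n+1} = y_n + h·k2.
x=1.000000, y=2.450000:
  k1 = f(1.000000, 2.450000) = -7.715500
  k2 = f(1.165000, 1.176943) = -4.927504
  y ← 2.450000 + 0.33·(-4.927504) = 0.823924
x=1.330000, y=0.823924:
  k1 = f(1.330000, 0.823924) = -4.154393
  k2 = f(1.495000, 0.138449) = -2.653203
  y ← 0.823924 + 0.33·(-2.653203) = -0.051633
y(1.66) ≈ -0.0516

-0.0516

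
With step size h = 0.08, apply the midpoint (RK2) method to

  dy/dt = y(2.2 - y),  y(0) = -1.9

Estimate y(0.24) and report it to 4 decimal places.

Midpoint: k1 = f(t_n, y_n); k2 = f(t_n + h/2, y_n + (h/2)·k1); y_{n+1} = y_n + h·k2.
t=0.000000, y=-1.900000:
  k1 = f(0.000000, -1.900000) = -7.790000
  k2 = f(0.040000, -2.211600) = -9.756695
  y ← -1.900000 + 0.08·(-9.756695) = -2.680536
t=0.080000, y=-2.680536:
  k1 = f(0.080000, -2.680536) = -13.082449
  k2 = f(0.120000, -3.203834) = -17.312983
  y ← -2.680536 + 0.08·(-17.312983) = -4.065574
t=0.160000, y=-4.065574:
  k1 = f(0.160000, -4.065574) = -25.473157
  k2 = f(0.200000, -5.084500) = -37.038046
  y ← -4.065574 + 0.08·(-37.038046) = -7.028618
y(0.24) ≈ -7.0286

-7.0286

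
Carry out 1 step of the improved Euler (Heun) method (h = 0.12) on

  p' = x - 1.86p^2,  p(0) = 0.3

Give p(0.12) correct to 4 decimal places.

Heun: k1 = f(x_n, p_n); k2 = f(x_n + h, p_n + h·k1); p_{n+1} = p_n + (h/2)·(k1 + k2).
x=0.000000, p=0.300000:
  k1 = f(0.000000, 0.300000) = -0.167400
  k2 = f(0.120000, 0.279912) = -0.025732
  p ← 0.300000 + (0.12/2)·(-0.167400 + (-0.025732)) = 0.288412
p(0.12) ≈ 0.2884

0.2884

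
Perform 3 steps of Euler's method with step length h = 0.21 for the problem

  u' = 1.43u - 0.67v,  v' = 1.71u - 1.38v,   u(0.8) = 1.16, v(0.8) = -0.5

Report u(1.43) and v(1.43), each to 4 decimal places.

2.5721, 1.1677

Euler on (u,v): u_{n+1} = u_n + h·u', v_{n+1} = v_n + h·v'.
0.800000: (1.160000, -0.500000); f=(1.993800, 2.673600) → (1.578698, 0.061456)
1.010000: (1.578698, 0.061456); f=(2.216363, 2.614764) → (2.044134, 0.610557)
1.220000: (2.044134, 0.610557); f=(2.514039, 2.652901) → (2.572082, 1.167666)
(u(1.43), v(1.43)) ≈ (2.5721, 1.1677)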